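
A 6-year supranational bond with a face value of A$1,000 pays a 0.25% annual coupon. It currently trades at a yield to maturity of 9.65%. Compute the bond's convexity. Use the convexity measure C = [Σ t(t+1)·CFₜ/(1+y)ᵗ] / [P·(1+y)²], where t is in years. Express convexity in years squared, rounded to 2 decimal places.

34.54

With y = 0.0965:
  t   CF        PV=CF/(1+0.0965)^t    t·PV        t(t+1)·PV
  1         2.50         2.2800         2.2800           4.5600
  2         2.50         2.0793         4.1587          12.4760
  3         2.50         1.8963         5.6890          22.7560
  4         2.50         1.7294         6.9178          34.5888
  5         2.50         1.5772         7.8862          47.3171
  6     1,002.50       576.8097     3,460.8583      24,226.0080
  Σ                    586.3720     3,487.7898      24,347.7057
P = 586.3720.
Convexity = Σ t(t+1)·PV / [P·(1+y)²] = 24,347.7057 / (586.3720 × 1.202312) = 34.53564.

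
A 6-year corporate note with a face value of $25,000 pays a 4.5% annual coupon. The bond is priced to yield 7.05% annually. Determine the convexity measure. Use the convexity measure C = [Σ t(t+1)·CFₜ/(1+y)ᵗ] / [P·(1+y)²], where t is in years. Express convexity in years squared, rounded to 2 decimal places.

With y = 0.0705:
  t   CF        PV=CF/(1+0.0705)^t    t·PV        t(t+1)·PV
  1     1,125.00     1,050.9108     1,050.9108       2,101.8216
  2     1,125.00       981.7009     1,963.4018       5,890.2053
  3     1,125.00       917.0489     2,751.1468      11,004.5871
  4     1,125.00       856.6548     3,426.6191      17,133.0953
  5     1,125.00       800.2380     4,001.1899      24,007.1397
  6    26,125.00    17,359.4623   104,156.7739     729,097.4171
  Σ                 21,966.0157   117,350.0422     789,234.2661
P = 21,966.0157.
Convexity = Σ t(t+1)·PV / [P·(1+y)²] = 789,234.2661 / (21,966.0157 × 1.145970) = 31.35316.

31.35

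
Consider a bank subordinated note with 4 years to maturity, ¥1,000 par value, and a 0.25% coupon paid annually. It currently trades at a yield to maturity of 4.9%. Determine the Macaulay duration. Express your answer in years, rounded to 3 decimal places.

3.983 years

Periodic yield y = 0.049. Discount each cash flow and weight by its year:
  t   CF        PV=CF/(1+0.049)^t    t·PV
  1         2.50         2.3832         2.3832
  2         2.50         2.2719         4.5438
  3         2.50         2.1658         6.4973
  4     1,002.50       827.9087     3,311.6347
  Σ                    834.7296     3,325.0590
Price P = Σ PV = 834.7296.
Macaulay duration = Σ(t·PV) / P = 3,325.0590 / 834.7296 = 3.98340 years.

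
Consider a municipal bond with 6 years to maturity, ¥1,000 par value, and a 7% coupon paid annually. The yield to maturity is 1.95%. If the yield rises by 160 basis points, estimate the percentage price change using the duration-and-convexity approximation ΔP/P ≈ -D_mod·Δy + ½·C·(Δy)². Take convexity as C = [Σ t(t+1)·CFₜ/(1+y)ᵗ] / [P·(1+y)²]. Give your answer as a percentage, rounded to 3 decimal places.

With y = 0.0195:
  t   CF        PV=CF/(1+0.0195)^t    t·PV        t(t+1)·PV
  1        70.00        68.6611        68.6611         137.3222
  2        70.00        67.3478       134.6957         404.0870
  3        70.00        66.0597       198.1790         792.7159
  4        70.00        64.7961       259.1846       1,295.9228
  5        70.00        63.5568       317.7839       1,906.7034
  6     1,070.00       952.9287     5,717.5721      40,023.0045
  Σ                  1,283.3502     6,696.0763      44,559.7558
P = 1,283.3502; D_Mac = 5.21765 yrs; D_mod = 5.11786 yrs; C = 33.40590.
Duration effect: -5.11786 × (+0.016) = -0.081886
Convexity effect: 0.5 × 33.40590 × (0.016)² = +0.0042760
ΔP/P ≈ -0.081886 + 0.0042760 = -0.077610 = -7.7610%.

-7.761%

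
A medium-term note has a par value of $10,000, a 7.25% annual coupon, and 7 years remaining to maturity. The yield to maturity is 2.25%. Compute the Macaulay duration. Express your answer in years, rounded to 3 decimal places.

5.913 years

Periodic yield y = 0.0225. Discount each cash flow and weight by its year:
  t   CF        PV=CF/(1+0.0225)^t    t·PV
  1       725.00       709.0465       709.0465
  2       725.00       693.4440     1,386.8879
  3       725.00       678.1848     2,034.5544
  4       725.00       663.2614     2,653.0457
  5       725.00       648.6664     3,243.3322
  6       725.00       634.3926     3,806.3556
  7    10,725.00     9,178.1274    64,246.8921
  Σ                 13,205.1231    78,080.1144
Price P = Σ PV = 13,205.1231.
Macaulay duration = Σ(t·PV) / P = 78,080.1144 / 13,205.1231 = 5.91287 years.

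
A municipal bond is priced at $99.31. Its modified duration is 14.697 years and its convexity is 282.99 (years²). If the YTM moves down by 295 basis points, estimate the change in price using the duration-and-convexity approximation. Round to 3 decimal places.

Duration effect: -D_mod·Δy = -14.697 × (-0.0295) = +0.4335615
Convexity effect: ½·C·(Δy)² = 0.5 × 282.99 × (-0.0295)² = +0.12313602375
ΔP/P ≈ +0.4335615 + 0.12313602375 = +0.55669752375
ΔP ≈ 99.31 × (+0.55669752375) = +55.2856310836125.

+$55.286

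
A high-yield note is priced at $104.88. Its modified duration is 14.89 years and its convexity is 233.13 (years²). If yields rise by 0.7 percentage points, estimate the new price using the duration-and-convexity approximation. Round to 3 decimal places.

Duration effect: -D_mod·Δy = -14.89 × (+0.007) = -0.104230
Convexity effect: ½·C·(Δy)² = 0.5 × 233.13 × (0.007)² = +0.005711685
ΔP/P ≈ -0.104230 + 0.005711685 = -0.098518315
New price ≈ 104.88 × (1 - 0.098518315) = 94.5473991228.

$94.547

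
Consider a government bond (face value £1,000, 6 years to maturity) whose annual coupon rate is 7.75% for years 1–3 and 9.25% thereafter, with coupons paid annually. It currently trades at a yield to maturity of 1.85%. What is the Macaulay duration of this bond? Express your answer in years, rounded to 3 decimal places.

Periodic yield y = 0.0185. Discount each cash flow and weight by its year:
  t   CF        PV=CF/(1+0.0185)^t    t·PV
  1        77.50        76.0923        76.0923
  2        77.50        74.7102       149.4203
  3        77.50        73.3531       220.0594
  4        92.50        85.9602       343.8409
  5        92.50        84.3989       421.9943
  6     1,092.50       978.7127     5,872.2765
  Σ                  1,373.2274     7,083.6837
Price P = Σ PV = 1,373.2274.
Macaulay duration = Σ(t·PV) / P = 7,083.6837 / 1,373.2274 = 5.15842 years.

5.158 years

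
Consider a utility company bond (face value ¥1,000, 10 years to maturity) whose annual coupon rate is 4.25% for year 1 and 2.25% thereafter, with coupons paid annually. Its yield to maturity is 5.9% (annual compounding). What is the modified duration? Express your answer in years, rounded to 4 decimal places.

8.1859 years

Periodic yield y = 0.059. First find Macaulay duration:
  t   CF        PV=CF/(1+0.059)^t    t·PV
  1        42.50        40.1322        40.1322
  2        22.50        20.0628        40.1255
  3        22.50        18.9450        56.8350
  4        22.50        17.8895        71.5581
  5        22.50        16.8928        84.4642
  6        22.50        15.9517        95.7102
  7        22.50        15.0630       105.4408
  8        22.50        14.2238       113.7902
  9        22.50        13.4313       120.8819
  10    1,022.50       576.3731     5,763.7312
  Σ                    748.9652     6,492.6693
P = 748.9652; Macaulay duration = 6,492.6693 / 748.9652 = 8.66885 years.
Modified duration = D_Mac / (1 + y) = 8.66885 / 1.059 = 8.18589 years.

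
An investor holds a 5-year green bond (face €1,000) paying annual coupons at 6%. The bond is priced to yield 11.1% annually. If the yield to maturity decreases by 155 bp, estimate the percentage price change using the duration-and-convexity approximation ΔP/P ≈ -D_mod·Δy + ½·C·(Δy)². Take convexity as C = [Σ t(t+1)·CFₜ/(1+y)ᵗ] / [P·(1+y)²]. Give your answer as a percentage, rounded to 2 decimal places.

+6.38%

With y = 0.111:
  t   CF        PV=CF/(1+0.111)^t    t·PV        t(t+1)·PV
  1        60.00        54.0054        54.0054         108.0108
  2        60.00        48.6097        97.2194         291.6583
  3        60.00        43.7531       131.2594         525.0375
  4        60.00        39.3818       157.5270         787.6350
  5     1,060.00       626.2325     3,131.1623      18,786.9736
  Σ                    811.9825     3,571.1735      20,499.3152
P = 811.9825; D_Mac = 4.39809 yrs; D_mod = 3.95868 yrs; C = 20.45336.
Duration effect: -3.95868 × (-0.0155) = +0.061360
Convexity effect: 0.5 × 20.45336 × (-0.0155)² = +0.0024570
ΔP/P ≈ +0.061360 + 0.0024570 = +0.063816 = +6.3816%.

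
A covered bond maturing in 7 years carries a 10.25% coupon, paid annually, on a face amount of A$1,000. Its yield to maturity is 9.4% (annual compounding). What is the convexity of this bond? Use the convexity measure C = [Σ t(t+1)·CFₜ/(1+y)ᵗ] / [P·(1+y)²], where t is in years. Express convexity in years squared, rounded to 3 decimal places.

32.440

With y = 0.094:
  t   CF        PV=CF/(1+0.094)^t    t·PV        t(t+1)·PV
  1       102.50        93.6929        93.6929         187.3857
  2       102.50        85.6425       171.2850         513.8549
  3       102.50        78.2838       234.8514         939.4056
  4       102.50        71.5574       286.2296       1,431.1481
  5       102.50        65.4090       327.0448       1,962.2689
  6       102.50        59.7888       358.7329       2,511.1302
  7     1,102.50       587.8376     4,114.8630      32,918.9043
  Σ                  1,042.2119     5,586.6996      40,464.0976
P = 1,042.2119.
Convexity = Σ t(t+1)·PV / [P·(1+y)²] = 40,464.0976 / (1,042.2119 × 1.196836) = 32.43988.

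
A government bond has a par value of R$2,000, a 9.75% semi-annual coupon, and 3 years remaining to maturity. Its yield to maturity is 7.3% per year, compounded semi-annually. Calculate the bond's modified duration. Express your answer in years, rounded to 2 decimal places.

2.59 years

Periodic yield y = 0.0365. First find Macaulay duration:
  t   CF        PV=CF/(1+0.0365)^t    t·PV
  1        97.50        94.0666        94.0666
  2        97.50        90.7540       181.5081
  3        97.50        87.5582       262.6745
  4        97.50        84.4748       337.8994
  5        97.50        81.5001       407.5004
  6     2,097.50     1,691.5550    10,149.3302
  Σ                  2,129.9088    11,432.9792
P = 2,129.9088; Macaulay duration = 11,432.9792 / 2,129.9088 = 5.36783 half-year periods = 2.68391 years.
Modified duration = D_Mac / (1 + y) = 2.68391 / 1.0365 = 2.58940 years.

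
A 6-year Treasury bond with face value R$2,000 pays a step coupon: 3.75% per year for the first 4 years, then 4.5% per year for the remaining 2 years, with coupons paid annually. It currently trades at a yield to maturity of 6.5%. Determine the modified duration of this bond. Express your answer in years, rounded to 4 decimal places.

Periodic yield y = 0.065. First find Macaulay duration:
  t   CF        PV=CF/(1+0.065)^t    t·PV
  1        75.00        70.4225        70.4225
  2        75.00        66.1244       132.2489
  3        75.00        62.0887       186.2660
  4        75.00        58.2992       233.1969
  5        90.00        65.6893       328.4464
  6     2,090.00     1,432.3483     8,594.0898
  Σ                  1,754.9725     9,544.6706
P = 1,754.9725; Macaulay duration = 9,544.6706 / 1,754.9725 = 5.43864 years.
Modified duration = D_Mac / (1 + y) = 5.43864 / 1.065 = 5.10671 years.

5.1067 years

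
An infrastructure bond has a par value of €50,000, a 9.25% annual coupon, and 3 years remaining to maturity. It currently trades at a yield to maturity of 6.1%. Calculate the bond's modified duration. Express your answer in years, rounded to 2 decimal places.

Periodic yield y = 0.061. First find Macaulay duration:
  t   CF        PV=CF/(1+0.061)^t    t·PV
  1     4,625.00     4,359.0952     4,359.0952
  2     4,625.00     4,108.4780     8,216.9561
  3    54,625.00    45,734.6435   137,203.9305
  Σ                 54,202.2167   149,779.9818
P = 54,202.2167; Macaulay duration = 149,779.9818 / 54,202.2167 = 2.76336 years.
Modified duration = D_Mac / (1 + y) = 2.76336 / 1.061 = 2.60448 years.

2.60 years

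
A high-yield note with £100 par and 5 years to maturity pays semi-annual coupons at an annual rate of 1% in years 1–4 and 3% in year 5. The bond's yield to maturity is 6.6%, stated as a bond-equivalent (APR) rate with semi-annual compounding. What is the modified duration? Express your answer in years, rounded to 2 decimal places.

Periodic yield y = 0.033. First find Macaulay duration:
  t   CF        PV=CF/(1+0.033)^t    t·PV
  1         0.50         0.4840         0.4840
  2         0.50         0.4686         0.9371
  3         0.50         0.4536         1.3608
  4         0.50         0.4391         1.7564
  5         0.50         0.4251         2.1254
  6         0.50         0.4115         2.4690
  7         0.50         0.3984         2.7885
  8         0.50         0.3856         3.0850
  9         1.50         1.1199        10.0793
  10      101.50        73.3606       733.6059
  Σ                     77.9464       758.6915
P = 77.9464; Macaulay duration = 758.6915 / 77.9464 = 9.73351 half-year periods = 4.86675 years.
Modified duration = D_Mac / (1 + y) = 4.86675 / 1.033 = 4.71128 years.

4.71 years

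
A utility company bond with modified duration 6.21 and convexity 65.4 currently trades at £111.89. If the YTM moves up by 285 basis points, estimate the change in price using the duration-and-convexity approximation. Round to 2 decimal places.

-£16.83

Duration effect: -D_mod·Δy = -6.21 × (+0.0285) = -0.176985
Convexity effect: ½·C·(Δy)² = 0.5 × 65.4 × (0.0285)² = +0.026560575
ΔP/P ≈ -0.176985 + 0.026560575 = -0.150424425
ΔP ≈ 111.89 × (-0.150424425) = -16.83098891325.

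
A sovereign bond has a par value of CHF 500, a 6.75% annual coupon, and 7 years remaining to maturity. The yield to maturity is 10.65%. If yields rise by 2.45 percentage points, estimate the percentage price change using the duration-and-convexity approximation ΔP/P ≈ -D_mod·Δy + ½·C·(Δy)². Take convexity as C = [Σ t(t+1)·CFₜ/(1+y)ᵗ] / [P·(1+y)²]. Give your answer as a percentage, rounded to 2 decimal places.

With y = 0.1065:
  t   CF        PV=CF/(1+0.1065)^t    t·PV        t(t+1)·PV
  1        33.75        30.5016        30.5016          61.0032
  2        33.75        27.5658        55.1316         165.3949
  3        33.75        24.9126        74.7379         298.9515
  4        33.75        22.5148        90.0592         450.2960
  5        33.75        20.3478       101.7388         610.4329
  6        33.75        18.3893       110.3358         772.3507
  7       533.75       262.8318     1,839.8228      14,718.5825
  Σ                    407.0637     2,302.3278      17,077.0118
P = 407.0637; D_Mac = 5.65594 yrs; D_mod = 5.11156 yrs; C = 34.26468.
Duration effect: -5.11156 × (+0.0245) = -0.125233
Convexity effect: 0.5 × 34.26468 × (0.0245)² = +0.0102837
ΔP/P ≈ -0.125233 + 0.0102837 = -0.114949 = -11.4949%.

-11.49%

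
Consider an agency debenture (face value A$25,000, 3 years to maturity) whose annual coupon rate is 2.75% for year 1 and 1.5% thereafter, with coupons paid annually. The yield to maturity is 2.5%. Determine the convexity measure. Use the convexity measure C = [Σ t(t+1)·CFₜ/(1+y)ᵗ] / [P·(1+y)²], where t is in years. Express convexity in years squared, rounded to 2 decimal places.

With y = 0.025:
  t   CF        PV=CF/(1+0.025)^t    t·PV        t(t+1)·PV
  1       687.50       670.7317       670.7317       1,341.4634
  2       375.00       356.9304       713.8608       2,141.5824
  3    25,375.00    23,563.2101    70,689.6302     282,758.5206
  Σ                 24,590.8722    72,074.2227     286,241.5664
P = 24,590.8722.
Convexity = Σ t(t+1)·PV / [P·(1+y)²] = 286,241.5664 / (24,590.8722 × 1.050625) = 11.07927.

11.08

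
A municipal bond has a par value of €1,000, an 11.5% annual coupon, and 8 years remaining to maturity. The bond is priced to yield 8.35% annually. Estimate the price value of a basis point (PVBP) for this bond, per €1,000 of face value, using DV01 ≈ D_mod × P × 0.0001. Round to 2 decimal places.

€0.63

Periodic yield y = 0.0835.
  t   CF        PV=CF/(1+0.0835)^t    t·PV
  1       115.00       106.1375       106.1375
  2       115.00        97.9580       195.9160
  3       115.00        90.4089       271.2266
  4       115.00        83.4415       333.7661
  5       115.00        77.0111       385.0554
  6       115.00        71.0762       426.4573
  7       115.00        65.5987       459.1911
  8     1,115.00       587.0074     4,696.0588
  Σ                  1,178.6393     6,873.8090
P = 1,178.6393; D_Mac = 5.83199 yrs; D_mod = 5.38254 yrs.
DV01 ≈ 5.38254 × 1,178.6393 × 0.0001 = 0.634408.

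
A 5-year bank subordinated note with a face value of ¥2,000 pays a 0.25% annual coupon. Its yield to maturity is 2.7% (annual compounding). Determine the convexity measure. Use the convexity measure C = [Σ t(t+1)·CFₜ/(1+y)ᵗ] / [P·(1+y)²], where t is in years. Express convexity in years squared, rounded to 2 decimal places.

28.24

With y = 0.027:
  t   CF        PV=CF/(1+0.027)^t    t·PV        t(t+1)·PV
  1         5.00         4.8685         4.8685           9.7371
  2         5.00         4.7406         9.4811          28.4433
  3         5.00         4.6159        13.8478          55.3911
  4         5.00         4.4946        17.9783          89.8914
  5     2,005.00     1,754.9395     8,774.6977      52,648.1862
  Σ                  1,773.6591     8,820.8734      52,831.6491
P = 1,773.6591.
Convexity = Σ t(t+1)·PV / [P·(1+y)²] = 52,831.6491 / (1,773.6591 × 1.054729) = 28.24120.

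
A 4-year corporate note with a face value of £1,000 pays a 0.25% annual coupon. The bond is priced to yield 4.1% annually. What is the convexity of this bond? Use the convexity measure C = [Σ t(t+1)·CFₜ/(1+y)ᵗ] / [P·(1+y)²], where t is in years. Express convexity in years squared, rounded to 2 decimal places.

18.36

With y = 0.041:
  t   CF        PV=CF/(1+0.041)^t    t·PV        t(t+1)·PV
  1         2.50         2.4015         2.4015           4.8031
  2         2.50         2.3070         4.6139          13.8417
  3         2.50         2.2161         6.6483          26.5931
  4     1,002.50       853.6532     3,414.6127      17,073.0636
  Σ                    860.5778     3,428.2764      17,118.3015
P = 860.5778.
Convexity = Σ t(t+1)·PV / [P·(1+y)²] = 17,118.3015 / (860.5778 × 1.083681) = 18.35562.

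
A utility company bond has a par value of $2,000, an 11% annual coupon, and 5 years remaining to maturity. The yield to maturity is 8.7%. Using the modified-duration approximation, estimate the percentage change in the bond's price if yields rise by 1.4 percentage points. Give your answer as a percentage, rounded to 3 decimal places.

Periodic yield y = 0.087. Modified duration first:
  t   CF        PV=CF/(1+0.087)^t    t·PV
  1       220.00       202.3919       202.3919
  2       220.00       186.1931       372.3862
  3       220.00       171.2908       513.8724
  4       220.00       157.5812       630.3249
  5     2,220.00     1,462.8684     7,314.3419
  Σ                  2,180.3254     9,033.3174
P = 2,180.3254; D_Mac = 4.14311 yrs; D_mod = 4.14311/(1+0.087) = 3.81150 yrs.
ΔP/P ≈ -D_mod · Δy = -3.81150 × (+0.014) = -0.053361 = -5.3361%.

-5.336%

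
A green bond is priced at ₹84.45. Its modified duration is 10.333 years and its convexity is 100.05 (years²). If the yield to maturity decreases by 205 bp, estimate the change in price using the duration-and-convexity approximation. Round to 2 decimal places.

Duration effect: -D_mod·Δy = -10.333 × (-0.0205) = +0.2118265
Convexity effect: ½·C·(Δy)² = 0.5 × 100.05 × (-0.0205)² = +0.02102300625
ΔP/P ≈ +0.2118265 + 0.02102300625 = +0.23284950625
ΔP ≈ 84.45 × (+0.23284950625) = +19.6641408028125.

+₹19.66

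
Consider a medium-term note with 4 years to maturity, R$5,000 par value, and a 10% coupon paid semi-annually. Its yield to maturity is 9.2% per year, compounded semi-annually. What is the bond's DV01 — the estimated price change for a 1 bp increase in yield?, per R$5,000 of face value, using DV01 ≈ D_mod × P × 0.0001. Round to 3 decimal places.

R$1.669

Periodic yield y = 0.046.
  t   CF        PV=CF/(1+0.046)^t    t·PV
  1       250.00       239.0057       239.0057
  2       250.00       228.4950       456.9899
  3       250.00       218.4464       655.3393
  4       250.00       208.8398       835.3592
  5       250.00       199.6556       998.2782
  6       250.00       190.8754     1,145.2522
  7       250.00       182.4812     1,277.3687
  8     5,250.00     3,663.5812    29,308.6500
  Σ                  5,131.3804    34,916.2432
P = 5,131.3804; D_Mac = 6.80445 half-year periods = 3.40223 yrs; D_mod = 3.25261 yrs.
DV01 ≈ 3.25261 × 5,131.3804 × 0.0001 = 1.669036.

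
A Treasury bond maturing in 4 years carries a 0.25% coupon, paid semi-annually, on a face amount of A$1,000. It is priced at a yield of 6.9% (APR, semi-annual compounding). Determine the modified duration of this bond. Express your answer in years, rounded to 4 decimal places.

3.8467 years

Periodic yield y = 0.0345. First find Macaulay duration:
  t   CF        PV=CF/(1+0.0345)^t    t·PV
  1         1.25         1.2083         1.2083
  2         1.25         1.1680         2.3360
  3         1.25         1.1291         3.3872
  4         1.25         1.0914         4.3656
  5         1.25         1.0550         5.2751
  6         1.25         1.0198         6.1190
  7         1.25         0.9858         6.9007
  8     1,001.25       763.3058     6,106.4465
  Σ                    770.9633     6,136.0384
P = 770.9633; Macaulay duration = 6,136.0384 / 770.9633 = 7.95892 half-year periods = 3.97946 years.
Modified duration = D_Mac / (1 + y) = 3.97946 / 1.0345 = 3.84675 years.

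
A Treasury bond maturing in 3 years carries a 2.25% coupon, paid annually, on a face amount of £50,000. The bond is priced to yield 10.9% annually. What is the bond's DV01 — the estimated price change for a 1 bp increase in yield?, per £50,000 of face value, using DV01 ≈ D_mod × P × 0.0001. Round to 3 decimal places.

Periodic yield y = 0.109.
  t   CF        PV=CF/(1+0.109)^t    t·PV
  1     1,125.00     1,014.4274     1,014.4274
  2     1,125.00       914.7226     1,829.4453
  3    51,125.00    37,483.3745   112,450.1236
  Σ                 39,412.5246   115,293.9963
P = 39,412.5246; D_Mac = 2.92531 yrs; D_mod = 2.63779 yrs.
DV01 ≈ 2.63779 × 39,412.5246 × 0.0001 = 10.396212.

£10.396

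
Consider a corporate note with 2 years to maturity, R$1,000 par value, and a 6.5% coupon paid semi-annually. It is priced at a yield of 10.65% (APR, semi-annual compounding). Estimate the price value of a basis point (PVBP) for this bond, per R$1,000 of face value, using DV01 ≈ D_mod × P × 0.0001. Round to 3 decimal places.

Periodic yield y = 0.05325.
  t   CF        PV=CF/(1+0.05325)^t    t·PV
  1        32.50        30.8569        30.8569
  2        32.50        29.2968        58.5936
  3        32.50        27.8156        83.4469
  4     1,032.50       839.0043     3,356.0172
  Σ                    926.9736     3,528.9146
P = 926.9736; D_Mac = 3.80692 half-year periods = 1.90346 yrs; D_mod = 1.80723 yrs.
DV01 ≈ 1.80723 × 926.9736 × 0.0001 = 0.167525.

R$0.168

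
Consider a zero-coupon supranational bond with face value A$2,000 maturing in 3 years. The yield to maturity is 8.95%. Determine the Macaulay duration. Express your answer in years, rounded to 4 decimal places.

3.0000 years

A zero-coupon bond has a single cash flow at maturity, so its Macaulay duration equals its maturity: 3 years.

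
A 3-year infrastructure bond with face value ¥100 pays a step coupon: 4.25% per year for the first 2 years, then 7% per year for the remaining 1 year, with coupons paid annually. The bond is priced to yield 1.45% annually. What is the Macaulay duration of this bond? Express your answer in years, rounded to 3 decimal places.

Periodic yield y = 0.0145. Discount each cash flow and weight by its year:
  t   CF        PV=CF/(1+0.0145)^t    t·PV
  1         4.25         4.1893         4.1893
  2         4.25         4.1294         8.2588
  3       107.00       102.4773       307.4319
  Σ                    110.7959       319.8799
Price P = Σ PV = 110.7959.
Macaulay duration = Σ(t·PV) / P = 319.8799 / 110.7959 = 2.88711 years.

2.887 years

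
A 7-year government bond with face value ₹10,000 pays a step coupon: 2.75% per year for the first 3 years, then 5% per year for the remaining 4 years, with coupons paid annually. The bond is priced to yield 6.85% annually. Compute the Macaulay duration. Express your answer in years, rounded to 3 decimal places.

Periodic yield y = 0.0685. Discount each cash flow and weight by its year:
  t   CF        PV=CF/(1+0.0685)^t    t·PV
  1       275.00       257.3701       257.3701
  2       275.00       240.8705       481.7410
  3       275.00       225.4287       676.2860
  4       500.00       383.5941     1,534.3763
  5       500.00       359.0024     1,795.0121
  6       500.00       335.9873     2,015.9237
  7    10,500.00     6,603.4001    46,223.8009
  Σ                  8,405.6532    52,984.5101
Price P = Σ PV = 8,405.6532.
Macaulay duration = Σ(t·PV) / P = 52,984.5101 / 8,405.6532 = 6.30344 years.

6.303 years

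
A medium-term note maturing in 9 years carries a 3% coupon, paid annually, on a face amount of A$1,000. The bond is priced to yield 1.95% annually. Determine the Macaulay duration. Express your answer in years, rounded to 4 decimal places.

8.0668 years

Periodic yield y = 0.0195. Discount each cash flow and weight by its year:
  t   CF        PV=CF/(1+0.0195)^t    t·PV
  1        30.00        29.4262        29.4262
  2        30.00        28.8634        57.7267
  3        30.00        28.3113        84.9339
  4        30.00        27.7698       111.0791
  5        30.00        27.2386       136.1931
  6        30.00        26.7176       160.3058
  7        30.00        26.2066       183.4462
  8        30.00        25.7053       205.6427
  9     1,030.00       865.6696     7,791.0262
  Σ                  1,085.9084     8,759.7798
Price P = Σ PV = 1,085.9084.
Macaulay duration = Σ(t·PV) / P = 8,759.7798 / 1,085.9084 = 8.06678 years.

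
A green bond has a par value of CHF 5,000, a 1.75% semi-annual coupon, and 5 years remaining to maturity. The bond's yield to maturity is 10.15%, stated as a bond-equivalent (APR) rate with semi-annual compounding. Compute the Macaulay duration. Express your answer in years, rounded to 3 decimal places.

Periodic yield y = 0.05075. Discount each cash flow and weight by its period:
  t   CF        PV=CF/(1+0.05075)^t    t·PV
  1        43.75        41.6369        41.6369
  2        43.75        39.6259        79.2518
  3        43.75        37.7120       113.1361
  4        43.75        35.8906       143.5623
  5        43.75        34.1571       170.7855
  6        43.75        32.5074       195.0441
  7        43.75        30.9373       216.5610
  8        43.75        29.4431       235.5444
  9        43.75        28.0210       252.1889
  10    5,043.75     3,074.3943    30,743.9429
  Σ                  3,384.3255    32,191.6541
Price P = Σ PV = 3,384.3255.
Macaulay duration = Σ(t·PV) / P = 32,191.6541 / 3,384.3255 = 9.51199 half-year periods.
In years: 9.51199 / 2 = 4.75599 years.

4.756 years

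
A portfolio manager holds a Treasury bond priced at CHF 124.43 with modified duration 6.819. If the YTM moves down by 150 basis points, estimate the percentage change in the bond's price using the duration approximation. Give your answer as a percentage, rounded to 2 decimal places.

+10.23%

Duration approximation: ΔP/P ≈ -D_mod · Δy = -6.819 × (-0.015) = +0.102285.
As a percentage: +10.2285%.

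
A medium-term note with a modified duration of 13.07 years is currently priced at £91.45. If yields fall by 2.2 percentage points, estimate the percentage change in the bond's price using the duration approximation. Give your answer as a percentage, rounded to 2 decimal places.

+28.75%

Duration approximation: ΔP/P ≈ -D_mod · Δy = -13.07 × (-0.022) = +0.287540.
As a percentage: +28.7540%.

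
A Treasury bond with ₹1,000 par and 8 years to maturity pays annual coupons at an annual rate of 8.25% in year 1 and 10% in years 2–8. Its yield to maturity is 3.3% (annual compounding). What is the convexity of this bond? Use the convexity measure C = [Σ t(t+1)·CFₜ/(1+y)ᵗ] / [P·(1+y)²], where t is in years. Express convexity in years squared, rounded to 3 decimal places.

48.634

With y = 0.033:
  t   CF        PV=CF/(1+0.033)^t    t·PV        t(t+1)·PV
  1        82.50        79.8645        79.8645         159.7289
  2       100.00        93.7129       187.4258         562.2774
  3       100.00        90.7192       272.1575       1,088.6300
  4       100.00        87.8211       351.2843       1,756.4214
  5       100.00        85.0156       425.0778       2,550.4666
  6       100.00        82.2997       493.7980       3,456.5860
  7       100.00        79.6705       557.6938       4,461.5501
  8     1,100.00       848.3794     6,787.0352      61,083.3166
  Σ                  1,447.4828     9,154.3367      75,118.9769
P = 1,447.4828.
Convexity = Σ t(t+1)·PV / [P·(1+y)²] = 75,118.9769 / (1,447.4828 × 1.067089) = 48.63351.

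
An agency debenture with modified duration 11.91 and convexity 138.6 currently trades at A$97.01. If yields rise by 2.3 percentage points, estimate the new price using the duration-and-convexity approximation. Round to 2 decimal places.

Duration effect: -D_mod·Δy = -11.91 × (+0.023) = -0.273930
Convexity effect: ½·C·(Δy)² = 0.5 × 138.6 × (0.023)² = +0.0366597
ΔP/P ≈ -0.273930 + 0.0366597 = -0.2372703
New price ≈ 97.01 × (1 - 0.2372703) = 73.992408197.

A$73.99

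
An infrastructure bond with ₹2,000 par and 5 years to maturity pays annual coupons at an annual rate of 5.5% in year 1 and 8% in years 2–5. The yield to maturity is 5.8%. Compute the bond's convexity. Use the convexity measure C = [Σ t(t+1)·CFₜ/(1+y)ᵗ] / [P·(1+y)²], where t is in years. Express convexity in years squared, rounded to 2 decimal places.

With y = 0.058:
  t   CF        PV=CF/(1+0.058)^t    t·PV        t(t+1)·PV
  1       110.00       103.9698       103.9698         207.9395
  2       160.00       142.9383       285.8766         857.6299
  3       160.00       135.1024       405.3071       1,621.2285
  4       160.00       127.6960       510.7840       2,553.9201
  5     2,160.00     1,629.3914     8,146.9569      48,881.7412
  Σ                  2,139.0978     9,452.8944      54,122.4592
P = 2,139.0978.
Convexity = Σ t(t+1)·PV / [P·(1+y)²] = 54,122.4592 / (2,139.0978 × 1.119364) = 22.60349.

22.60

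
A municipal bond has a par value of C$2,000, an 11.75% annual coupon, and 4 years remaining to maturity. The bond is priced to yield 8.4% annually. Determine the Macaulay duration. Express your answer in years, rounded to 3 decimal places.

3.444 years

Periodic yield y = 0.084. Discount each cash flow and weight by its year:
  t   CF        PV=CF/(1+0.084)^t    t·PV
  1       235.00       216.7897       216.7897
  2       235.00       199.9905       399.9809
  3       235.00       184.4931       553.4792
  4     2,235.00     1,618.6778     6,474.7110
  Σ                  2,219.9509     7,644.9608
Price P = Σ PV = 2,219.9509.
Macaulay duration = Σ(t·PV) / P = 7,644.9608 / 2,219.9509 = 3.44375 years.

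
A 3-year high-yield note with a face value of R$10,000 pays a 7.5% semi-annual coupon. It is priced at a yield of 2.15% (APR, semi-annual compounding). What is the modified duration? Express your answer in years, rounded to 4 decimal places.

Periodic yield y = 0.01075. First find Macaulay duration:
  t   CF        PV=CF/(1+0.01075)^t    t·PV
  1       375.00       371.0116       371.0116
  2       375.00       367.0657       734.1313
  3       375.00       363.1617     1,089.4850
  4       375.00       359.2992     1,437.1969
  5       375.00       355.4778     1,777.3891
  6    10,375.00     9,730.2860    58,381.7160
  Σ                 11,546.3020    63,790.9300
P = 11,546.3020; Macaulay duration = 63,790.9300 / 11,546.3020 = 5.52479 half-year periods = 2.76240 years.
Modified duration = D_Mac / (1 + y) = 2.76240 / 1.01075 = 2.73302 years.

2.7330 years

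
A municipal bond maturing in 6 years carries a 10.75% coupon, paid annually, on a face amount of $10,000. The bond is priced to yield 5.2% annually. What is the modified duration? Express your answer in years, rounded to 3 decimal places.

Periodic yield y = 0.052. First find Macaulay duration:
  t   CF        PV=CF/(1+0.052)^t    t·PV
  1     1,075.00     1,021.8631     1,021.8631
  2     1,075.00       971.3528     1,942.7055
  3     1,075.00       923.3391     2,770.0174
  4     1,075.00       877.6988     3,510.7952
  5     1,075.00       834.3144     4,171.5722
  6    11,075.00     8,170.5124    49,023.0747
  Σ                 12,799.0807    62,440.0282
P = 12,799.0807; Macaulay duration = 62,440.0282 / 12,799.0807 = 4.87848 years.
Modified duration = D_Mac / (1 + y) = 4.87848 / 1.052 = 4.63734 years.

4.637 years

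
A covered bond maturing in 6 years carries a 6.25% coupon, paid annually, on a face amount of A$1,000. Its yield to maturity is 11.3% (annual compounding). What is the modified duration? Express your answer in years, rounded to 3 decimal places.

4.551 years

Periodic yield y = 0.113. First find Macaulay duration:
  t   CF        PV=CF/(1+0.113)^t    t·PV
  1        62.50        56.1545        56.1545
  2        62.50        50.4533       100.9066
  3        62.50        45.3309       135.9928
  4        62.50        40.7286       162.9144
  5        62.50        36.5935       182.9676
  6     1,062.50       558.9307     3,353.5841
  Σ                    788.1916     3,992.5200
P = 788.1916; Macaulay duration = 3,992.5200 / 788.1916 = 5.06542 years.
Modified duration = D_Mac / (1 + y) = 5.06542 / 1.113 = 4.55114 years.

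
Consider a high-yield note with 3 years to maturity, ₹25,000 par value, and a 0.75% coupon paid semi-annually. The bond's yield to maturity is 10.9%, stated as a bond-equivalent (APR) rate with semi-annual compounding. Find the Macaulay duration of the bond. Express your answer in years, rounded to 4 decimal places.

Periodic yield y = 0.0545. Discount each cash flow and weight by its period:
  t   CF        PV=CF/(1+0.0545)^t    t·PV
  1        93.75        88.9047        88.9047
  2        93.75        84.3098       168.6196
  3        93.75        79.9524       239.8572
  4        93.75        75.8202       303.2808
  5        93.75        71.9016       359.5078
  6    25,093.75    18,250.9747   109,505.8481
  Σ                 18,651.8634   110,666.0182
Price P = Σ PV = 18,651.8634.
Macaulay duration = Σ(t·PV) / P = 110,666.0182 / 18,651.8634 = 5.93324 half-year periods.
In years: 5.93324 / 2 = 2.96662 years.

2.9666 years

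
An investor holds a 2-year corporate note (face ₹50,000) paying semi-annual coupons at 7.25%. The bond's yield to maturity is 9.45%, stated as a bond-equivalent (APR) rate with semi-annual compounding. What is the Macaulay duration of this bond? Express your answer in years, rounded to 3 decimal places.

Periodic yield y = 0.04725. Discount each cash flow and weight by its period:
  t   CF        PV=CF/(1+0.04725)^t    t·PV
  1     1,812.50     1,730.7233     1,730.7233
  2     1,812.50     1,652.6363     3,305.2725
  3     1,812.50     1,578.0723     4,734.2170
  4    51,812.50    43,075.7722   172,303.0889
  Σ                 48,037.2041   182,073.3017
Price P = Σ PV = 48,037.2041.
Macaulay duration = Σ(t·PV) / P = 182,073.3017 / 48,037.2041 = 3.79026 half-year periods.
In years: 3.79026 / 2 = 1.89513 years.

1.895 years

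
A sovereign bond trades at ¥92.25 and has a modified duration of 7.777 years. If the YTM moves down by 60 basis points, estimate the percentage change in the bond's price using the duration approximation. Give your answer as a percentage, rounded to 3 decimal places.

Duration approximation: ΔP/P ≈ -D_mod · Δy = -7.777 × (-0.006) = +0.046662.
As a percentage: +4.6662%.

+4.666%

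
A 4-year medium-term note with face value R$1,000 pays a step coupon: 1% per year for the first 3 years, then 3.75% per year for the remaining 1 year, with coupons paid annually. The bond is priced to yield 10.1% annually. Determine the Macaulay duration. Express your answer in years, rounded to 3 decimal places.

3.930 years

Periodic yield y = 0.101. Discount each cash flow and weight by its year:
  t   CF        PV=CF/(1+0.101)^t    t·PV
  1        10.00         9.0827         9.0827
  2        10.00         8.2495        16.4989
  3        10.00         7.4927        22.4781
  4     1,037.50       706.0555     2,824.2219
  Σ                    730.8803     2,872.2816
Price P = Σ PV = 730.8803.
Macaulay duration = Σ(t·PV) / P = 2,872.2816 / 730.8803 = 3.92989 years.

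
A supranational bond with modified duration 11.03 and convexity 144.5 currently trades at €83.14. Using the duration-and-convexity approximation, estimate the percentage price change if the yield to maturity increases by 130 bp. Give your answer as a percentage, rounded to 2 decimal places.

-13.12%

Duration effect: -D_mod·Δy = -11.03 × (+0.013) = -0.143390
Convexity effect: ½·C·(Δy)² = 0.5 × 144.5 × (0.013)² = +0.01221025
ΔP/P ≈ -0.143390 + 0.01221025 = -0.13117975
= -13.117975%.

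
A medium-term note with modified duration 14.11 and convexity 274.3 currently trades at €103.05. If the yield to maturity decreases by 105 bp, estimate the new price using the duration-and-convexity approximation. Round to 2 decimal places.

€119.88

Duration effect: -D_mod·Δy = -14.11 × (-0.0105) = +0.148155
Convexity effect: ½·C·(Δy)² = 0.5 × 274.3 × (-0.0105)² = +0.0151207875
ΔP/P ≈ +0.148155 + 0.0151207875 = +0.1632757875
New price ≈ 103.05 × (1 + 0.1632757875) = 119.875569901875.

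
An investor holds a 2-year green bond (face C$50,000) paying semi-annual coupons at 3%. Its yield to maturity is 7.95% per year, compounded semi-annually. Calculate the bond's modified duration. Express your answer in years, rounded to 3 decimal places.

Periodic yield y = 0.03975. First find Macaulay duration:
  t   CF        PV=CF/(1+0.03975)^t    t·PV
  1       750.00       721.3272       721.3272
  2       750.00       693.7507     1,387.5013
  3       750.00       667.2283     2,001.6850
  4    50,750.00    43,423.0506   173,692.2023
  Σ                 45,505.3568   177,802.7158
P = 45,505.3568; Macaulay duration = 177,802.7158 / 45,505.3568 = 3.90729 half-year periods = 1.95365 years.
Modified duration = D_Mac / (1 + y) = 1.95365 / 1.03975 = 1.87896 years.

1.879 years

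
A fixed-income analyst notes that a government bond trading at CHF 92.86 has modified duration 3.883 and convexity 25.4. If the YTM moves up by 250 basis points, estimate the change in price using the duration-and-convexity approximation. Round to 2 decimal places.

Duration effect: -D_mod·Δy = -3.883 × (+0.025) = -0.097075
Convexity effect: ½·C·(Δy)² = 0.5 × 25.4 × (0.025)² = +0.0079375
ΔP/P ≈ -0.097075 + 0.0079375 = -0.0891375
ΔP ≈ 92.86 × (-0.0891375) = -8.27730825.

-CHF 8.28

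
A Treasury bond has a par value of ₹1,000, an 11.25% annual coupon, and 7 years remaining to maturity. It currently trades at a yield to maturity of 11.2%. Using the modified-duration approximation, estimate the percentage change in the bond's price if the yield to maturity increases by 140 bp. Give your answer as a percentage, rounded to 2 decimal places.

Periodic yield y = 0.112. Modified duration first:
  t   CF        PV=CF/(1+0.112)^t    t·PV
  1       112.50       101.1691       101.1691
  2       112.50        90.9794       181.9587
  3       112.50        81.8160       245.4480
  4       112.50        73.5755       294.3021
  5       112.50        66.1650       330.8252
  6       112.50        59.5009       357.0056
  7     1,112.50       529.1350     3,703.9452
  Σ                  1,002.3410     5,214.6539
P = 1,002.3410; D_Mac = 5.20248 yrs; D_mod = 5.20248/(1+0.112) = 4.67848 yrs.
ΔP/P ≈ -D_mod · Δy = -4.67848 × (+0.014) = -0.065499 = -6.5499%.

-6.55%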